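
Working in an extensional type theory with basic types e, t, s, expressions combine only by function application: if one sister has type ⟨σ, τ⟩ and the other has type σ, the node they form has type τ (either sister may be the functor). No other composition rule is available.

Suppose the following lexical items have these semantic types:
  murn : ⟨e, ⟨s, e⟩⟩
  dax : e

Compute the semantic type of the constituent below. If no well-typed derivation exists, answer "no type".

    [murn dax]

⟨s, e⟩

[murn dax]: functor murn : ⟨e, ⟨s, e⟩⟩, argument dax : e; result ⟨s, e⟩.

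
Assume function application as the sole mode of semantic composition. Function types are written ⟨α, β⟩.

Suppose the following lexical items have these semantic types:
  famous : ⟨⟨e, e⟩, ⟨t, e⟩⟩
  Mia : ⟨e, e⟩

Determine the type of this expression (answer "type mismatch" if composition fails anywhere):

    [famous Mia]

⟨t, e⟩

[famous Mia]: famous is ⟨⟨e, e⟩, ⟨t, e⟩⟩, Mia is ⟨e, e⟩; result ⟨t, e⟩.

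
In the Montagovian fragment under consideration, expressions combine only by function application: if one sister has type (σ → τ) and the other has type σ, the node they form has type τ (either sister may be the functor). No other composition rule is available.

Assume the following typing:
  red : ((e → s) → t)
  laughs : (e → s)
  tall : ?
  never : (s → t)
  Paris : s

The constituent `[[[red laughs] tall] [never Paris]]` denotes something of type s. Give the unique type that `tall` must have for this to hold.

(t → (t → s))

[[[red laughs] tall] [never Paris]] is required to be s. [never Paris] : t cannot yield s as functor, so [[red laughs] tall] : (t → s).
[[red laughs] tall] is required to be (t → s). [red laughs] : t cannot yield (t → s) as functor, so tall : (t → (t → s)).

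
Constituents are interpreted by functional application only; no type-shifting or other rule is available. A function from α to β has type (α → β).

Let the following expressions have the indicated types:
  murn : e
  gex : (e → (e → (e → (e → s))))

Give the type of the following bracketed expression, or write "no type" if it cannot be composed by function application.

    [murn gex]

At [murn gex], gex : (e → (e → (e → (e → s)))) takes murn : e, giving (e → (e → (e → s))).

(e → (e → (e → s)))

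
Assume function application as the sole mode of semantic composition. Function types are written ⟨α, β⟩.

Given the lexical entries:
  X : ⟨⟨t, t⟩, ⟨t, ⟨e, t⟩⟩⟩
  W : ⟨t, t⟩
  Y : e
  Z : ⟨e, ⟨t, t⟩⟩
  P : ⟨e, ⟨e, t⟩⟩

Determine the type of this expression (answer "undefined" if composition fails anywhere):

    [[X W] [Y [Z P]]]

[X W]: X is ⟨⟨t, t⟩, ⟨t, ⟨e, t⟩⟩⟩, W is ⟨t, t⟩; result ⟨t, ⟨e, t⟩⟩.
[Z P]: ⟨e, ⟨t, t⟩⟩ and ⟨e, ⟨e, t⟩⟩ cannot combine by function application — type clash.

undefined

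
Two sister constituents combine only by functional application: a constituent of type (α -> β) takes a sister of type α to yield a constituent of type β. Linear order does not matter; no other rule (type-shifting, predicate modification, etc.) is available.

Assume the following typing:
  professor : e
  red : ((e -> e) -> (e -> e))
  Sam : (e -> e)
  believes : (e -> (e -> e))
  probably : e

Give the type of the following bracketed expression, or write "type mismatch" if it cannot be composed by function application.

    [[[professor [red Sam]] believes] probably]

[red Sam]: ((e -> e) -> (e -> e)) applied to (e -> e) yields (e -> e).
[professor [red Sam]]: (e -> e) applied to e yields e.
[[professor [red Sam]] believes]: (e -> (e -> e)) applied to e yields (e -> e).
[[[professor [red Sam]] believes] probably]: (e -> e) applied to e yields e.

e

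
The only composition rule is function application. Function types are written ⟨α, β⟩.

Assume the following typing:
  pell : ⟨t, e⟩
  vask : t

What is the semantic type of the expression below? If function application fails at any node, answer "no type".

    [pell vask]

[pell vask]: functor pell : ⟨t, e⟩, argument vask : t; result e.

e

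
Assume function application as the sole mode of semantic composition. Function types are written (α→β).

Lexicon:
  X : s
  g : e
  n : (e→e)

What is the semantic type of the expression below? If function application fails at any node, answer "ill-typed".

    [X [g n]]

ill-typed

[g n]: functor n : (e→e), argument g : e; result e.
[X [g n]]: s with e — neither is a function whose domain matches the other; composition fails here.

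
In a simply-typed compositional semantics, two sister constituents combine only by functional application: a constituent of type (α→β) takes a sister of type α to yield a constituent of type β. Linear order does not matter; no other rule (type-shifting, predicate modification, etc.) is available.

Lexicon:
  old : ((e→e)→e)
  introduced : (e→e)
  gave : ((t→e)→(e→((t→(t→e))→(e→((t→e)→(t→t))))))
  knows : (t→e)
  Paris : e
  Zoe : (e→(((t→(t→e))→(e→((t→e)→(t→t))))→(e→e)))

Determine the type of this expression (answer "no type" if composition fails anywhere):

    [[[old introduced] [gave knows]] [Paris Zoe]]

[old introduced]: ((e→e)→e) applied to (e→e) yields e.
[gave knows]: ((t→e)→(e→((t→(t→e))→(e→((t→e)→(t→t)))))) applied to (t→e) yields (e→((t→(t→e))→(e→((t→e)→(t→t))))).
[[old introduced] [gave knows]]: (e→((t→(t→e))→(e→((t→e)→(t→t))))) applied to e yields ((t→(t→e))→(e→((t→e)→(t→t)))).
[Paris Zoe]: (e→(((t→(t→e))→(e→((t→e)→(t→t))))→(e→e))) applied to e yields (((t→(t→e))→(e→((t→e)→(t→t))))→(e→e)).
[[[old introduced] [gave knows]] [Paris Zoe]]: (((t→(t→e))→(e→((t→e)→(t→t))))→(e→e)) applied to ((t→(t→e))→(e→((t→e)→(t→t)))) yields (e→e).

(e→e)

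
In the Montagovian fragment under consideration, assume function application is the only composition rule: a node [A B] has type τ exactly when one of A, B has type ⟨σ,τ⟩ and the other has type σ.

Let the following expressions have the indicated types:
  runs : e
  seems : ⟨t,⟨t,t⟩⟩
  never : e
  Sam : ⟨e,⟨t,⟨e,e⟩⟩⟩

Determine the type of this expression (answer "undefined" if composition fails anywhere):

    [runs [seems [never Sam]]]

undefined

[never Sam]: ⟨e,⟨t,⟨e,e⟩⟩⟩ applied to e yields ⟨t,⟨e,e⟩⟩.
[seems [never Sam]]: ⟨t,⟨t,t⟩⟩ with ⟨t,⟨e,e⟩⟩ — neither is a function whose domain matches the other; composition fails here.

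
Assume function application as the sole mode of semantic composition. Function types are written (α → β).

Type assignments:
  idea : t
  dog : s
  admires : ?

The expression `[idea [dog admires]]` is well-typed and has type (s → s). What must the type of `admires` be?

At [idea [dog admires]] (required: (s → s)): idea is t, which is not a function with range (s → s); hence [dog admires] is the functor — type (t → (s → s)).
At [dog admires] (required: (t → (s → s))): dog is s, which is not a function with range (t → (s → s)); hence admires is the functor — type (s → (t → (s → s))).

(s → (t → (s → s)))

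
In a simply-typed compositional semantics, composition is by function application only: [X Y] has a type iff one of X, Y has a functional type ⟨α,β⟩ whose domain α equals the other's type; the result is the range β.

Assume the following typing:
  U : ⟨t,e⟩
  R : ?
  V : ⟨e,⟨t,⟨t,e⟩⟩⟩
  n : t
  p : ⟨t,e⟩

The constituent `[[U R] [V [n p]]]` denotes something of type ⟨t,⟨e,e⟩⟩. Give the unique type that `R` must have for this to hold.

⟨⟨t,e⟩,⟨⟨t,⟨t,e⟩⟩,⟨t,⟨e,e⟩⟩⟩⟩

[[U R] [V [n p]]] must have type ⟨t,⟨e,e⟩⟩. The sister [V [n p]] has type ⟨t,⟨t,e⟩⟩; that is not a function onto ⟨t,⟨e,e⟩⟩, so [U R] must be the functor, of type ⟨⟨t,⟨t,e⟩⟩,⟨t,⟨e,e⟩⟩⟩.
[U R] must have type ⟨⟨t,⟨t,e⟩⟩,⟨t,⟨e,e⟩⟩⟩. The sister U has type ⟨t,e⟩; that is not a function onto ⟨⟨t,⟨t,e⟩⟩,⟨t,⟨e,e⟩⟩⟩, so R must be the functor, of type ⟨⟨t,e⟩,⟨⟨t,⟨t,e⟩⟩,⟨t,⟨e,e⟩⟩⟩⟩.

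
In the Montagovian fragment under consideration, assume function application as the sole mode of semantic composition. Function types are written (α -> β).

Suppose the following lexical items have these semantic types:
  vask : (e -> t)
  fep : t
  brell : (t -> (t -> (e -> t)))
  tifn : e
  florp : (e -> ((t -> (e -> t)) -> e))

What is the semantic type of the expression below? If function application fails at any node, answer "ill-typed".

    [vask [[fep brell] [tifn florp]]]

[fep brell]: brell is (t -> (t -> (e -> t))), fep is t; result (t -> (e -> t)).
[tifn florp]: florp is (e -> ((t -> (e -> t)) -> e)), tifn is e; result ((t -> (e -> t)) -> e).
[[fep brell] [tifn florp]]: [tifn florp] is ((t -> (e -> t)) -> e), [fep brell] is (t -> (e -> t)); result e.
[vask [[fep brell] [tifn florp]]]: vask is (e -> t), [[fep brell] [tifn florp]] is e; result t.

t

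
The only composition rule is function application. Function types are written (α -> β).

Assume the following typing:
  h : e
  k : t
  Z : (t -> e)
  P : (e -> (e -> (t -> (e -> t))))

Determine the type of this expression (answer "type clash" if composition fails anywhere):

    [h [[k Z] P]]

[k Z]: (t -> e) applied to t yields e.
[[k Z] P]: (e -> (e -> (t -> (e -> t)))) applied to e yields (e -> (t -> (e -> t))).
[h [[k Z] P]]: (e -> (t -> (e -> t))) applied to e yields (t -> (e -> t)).

(t -> (e -> t))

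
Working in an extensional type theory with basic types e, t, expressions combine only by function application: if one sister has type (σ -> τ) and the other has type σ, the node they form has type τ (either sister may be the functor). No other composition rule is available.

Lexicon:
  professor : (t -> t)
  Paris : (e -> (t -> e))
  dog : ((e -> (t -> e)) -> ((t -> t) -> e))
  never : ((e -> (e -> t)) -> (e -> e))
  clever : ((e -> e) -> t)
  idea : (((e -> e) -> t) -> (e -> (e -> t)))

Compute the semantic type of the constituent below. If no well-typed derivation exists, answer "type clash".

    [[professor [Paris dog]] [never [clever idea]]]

[Paris dog] — dog of type ((e -> (t -> e)) -> ((t -> t) -> e)) combines with Paris of type (e -> (t -> e)): type ((t -> t) -> e).
[professor [Paris dog]] — [Paris dog] of type ((t -> t) -> e) combines with professor of type (t -> t): type e.
[clever idea] — idea of type (((e -> e) -> t) -> (e -> (e -> t))) combines with clever of type ((e -> e) -> t): type (e -> (e -> t)).
[never [clever idea]] — never of type ((e -> (e -> t)) -> (e -> e)) combines with [clever idea] of type (e -> (e -> t)): type (e -> e).
[[professor [Paris dog]] [never [clever idea]]] — [never [clever idea]] of type (e -> e) combines with [professor [Paris dog]] of type e: type e.

e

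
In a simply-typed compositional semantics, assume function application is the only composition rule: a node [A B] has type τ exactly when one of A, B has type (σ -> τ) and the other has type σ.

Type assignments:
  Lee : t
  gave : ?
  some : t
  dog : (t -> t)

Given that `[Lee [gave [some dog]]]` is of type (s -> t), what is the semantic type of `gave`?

(t -> (t -> (s -> t)))

[Lee [gave [some dog]]] must have type (s -> t). The sister Lee has type t; that is not a function onto (s -> t), so [gave [some dog]] must be the functor, of type (t -> (s -> t)).
[gave [some dog]] must have type (t -> (s -> t)). The sister [some dog] has type t; that is not a function onto (t -> (s -> t)), so gave must be the functor, of type (t -> (t -> (s -> t))).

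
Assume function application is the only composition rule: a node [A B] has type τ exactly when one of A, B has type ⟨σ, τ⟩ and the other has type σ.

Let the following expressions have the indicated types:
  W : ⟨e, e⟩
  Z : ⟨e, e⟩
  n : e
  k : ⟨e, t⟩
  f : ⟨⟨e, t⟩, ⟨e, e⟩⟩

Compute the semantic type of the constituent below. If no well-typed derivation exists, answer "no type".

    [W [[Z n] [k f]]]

[Z n] — Z of type ⟨e, e⟩ combines with n of type e: type e.
[k f] — f of type ⟨⟨e, t⟩, ⟨e, e⟩⟩ combines with k of type ⟨e, t⟩: type ⟨e, e⟩.
[[Z n] [k f]] — [k f] of type ⟨e, e⟩ combines with [Z n] of type e: type e.
[W [[Z n] [k f]]] — W of type ⟨e, e⟩ combines with [[Z n] [k f]] of type e: type e.

e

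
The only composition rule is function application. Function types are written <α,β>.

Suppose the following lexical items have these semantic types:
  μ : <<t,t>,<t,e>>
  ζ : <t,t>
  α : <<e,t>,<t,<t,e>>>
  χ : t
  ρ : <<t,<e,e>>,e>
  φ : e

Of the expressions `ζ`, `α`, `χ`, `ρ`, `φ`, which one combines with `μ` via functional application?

ζ — combines: μ : <<t,t>,<t,e>> takes ζ : <t,t> as argument, giving <t,e>.
α : <<e,t>,<t,<t,e>>> — no; μ wants <t,t>, and α wants <e,t>.
χ : t — no; μ wants <t,t>, and χ wants nothing (atomic).
ρ : <<t,<e,e>>,e> — no; μ wants <t,t>, and ρ wants <t,<e,e>>.
φ : e — no; μ wants <t,t>, and φ wants nothing (atomic).

ζ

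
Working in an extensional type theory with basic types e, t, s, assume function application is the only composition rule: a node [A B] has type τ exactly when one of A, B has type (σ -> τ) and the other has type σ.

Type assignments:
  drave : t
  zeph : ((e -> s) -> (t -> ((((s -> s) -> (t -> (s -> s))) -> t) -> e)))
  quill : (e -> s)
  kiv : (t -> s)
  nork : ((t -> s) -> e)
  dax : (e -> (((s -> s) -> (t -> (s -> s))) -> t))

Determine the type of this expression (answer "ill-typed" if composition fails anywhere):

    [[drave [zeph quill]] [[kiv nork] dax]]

e

[zeph quill] — zeph of type ((e -> s) -> (t -> ((((s -> s) -> (t -> (s -> s))) -> t) -> e))) combines with quill of type (e -> s): type (t -> ((((s -> s) -> (t -> (s -> s))) -> t) -> e)).
[drave [zeph quill]] — [zeph quill] of type (t -> ((((s -> s) -> (t -> (s -> s))) -> t) -> e)) combines with drave of type t: type ((((s -> s) -> (t -> (s -> s))) -> t) -> e).
[kiv nork] — nork of type ((t -> s) -> e) combines with kiv of type (t -> s): type e.
[[kiv nork] dax] — dax of type (e -> (((s -> s) -> (t -> (s -> s))) -> t)) combines with [kiv nork] of type e: type (((s -> s) -> (t -> (s -> s))) -> t).
[[drave [zeph quill]] [[kiv nork] dax]] — [drave [zeph quill]] of type ((((s -> s) -> (t -> (s -> s))) -> t) -> e) combines with [[kiv nork] dax] of type (((s -> s) -> (t -> (s -> s))) -> t): type e.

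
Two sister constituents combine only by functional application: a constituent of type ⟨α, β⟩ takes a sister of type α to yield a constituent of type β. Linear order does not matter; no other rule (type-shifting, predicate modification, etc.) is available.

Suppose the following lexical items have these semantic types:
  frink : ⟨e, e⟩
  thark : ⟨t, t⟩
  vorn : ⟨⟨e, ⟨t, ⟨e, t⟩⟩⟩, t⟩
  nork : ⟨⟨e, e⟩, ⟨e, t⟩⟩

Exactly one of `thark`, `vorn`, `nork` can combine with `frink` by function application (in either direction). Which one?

nork

thark : ⟨t, t⟩ — neither side's domain matches the other.
vorn : ⟨⟨e, ⟨t, ⟨e, t⟩⟩⟩, t⟩ — neither side's domain matches the other.
nork — combines: nork : ⟨⟨e, e⟩, ⟨e, t⟩⟩ takes frink : ⟨e, e⟩ as argument, giving ⟨e, t⟩.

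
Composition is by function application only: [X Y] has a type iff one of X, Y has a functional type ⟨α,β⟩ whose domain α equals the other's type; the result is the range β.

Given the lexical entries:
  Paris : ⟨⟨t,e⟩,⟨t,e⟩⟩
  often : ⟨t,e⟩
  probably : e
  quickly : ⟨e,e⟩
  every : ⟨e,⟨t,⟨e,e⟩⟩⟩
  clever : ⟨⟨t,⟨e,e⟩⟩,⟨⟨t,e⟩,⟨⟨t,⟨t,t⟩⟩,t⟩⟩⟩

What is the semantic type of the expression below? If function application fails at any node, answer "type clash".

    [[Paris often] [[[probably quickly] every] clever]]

⟨⟨t,⟨t,t⟩⟩,t⟩

[Paris often]: Paris is ⟨⟨t,e⟩,⟨t,e⟩⟩, often is ⟨t,e⟩; result ⟨t,e⟩.
[probably quickly]: quickly is ⟨e,e⟩, probably is e; result e.
[[probably quickly] every]: every is ⟨e,⟨t,⟨e,e⟩⟩⟩, [probably quickly] is e; result ⟨t,⟨e,e⟩⟩.
[[[probably quickly] every] clever]: clever is ⟨⟨t,⟨e,e⟩⟩,⟨⟨t,e⟩,⟨⟨t,⟨t,t⟩⟩,t⟩⟩⟩, [[probably quickly] every] is ⟨t,⟨e,e⟩⟩; result ⟨⟨t,e⟩,⟨⟨t,⟨t,t⟩⟩,t⟩⟩.
[[Paris often] [[[probably quickly] every] clever]]: [[[probably quickly] every] clever] is ⟨⟨t,e⟩,⟨⟨t,⟨t,t⟩⟩,t⟩⟩, [Paris often] is ⟨t,e⟩; result ⟨⟨t,⟨t,t⟩⟩,t⟩.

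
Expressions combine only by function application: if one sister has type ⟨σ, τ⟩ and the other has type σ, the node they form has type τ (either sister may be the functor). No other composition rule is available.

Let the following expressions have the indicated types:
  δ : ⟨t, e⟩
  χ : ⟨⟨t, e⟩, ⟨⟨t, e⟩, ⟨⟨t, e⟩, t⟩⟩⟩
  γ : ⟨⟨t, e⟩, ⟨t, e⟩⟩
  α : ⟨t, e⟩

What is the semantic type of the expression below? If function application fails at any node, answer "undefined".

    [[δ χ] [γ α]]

⟨⟨t, e⟩, t⟩

At [δ χ], χ : ⟨⟨t, e⟩, ⟨⟨t, e⟩, ⟨⟨t, e⟩, t⟩⟩⟩ takes δ : ⟨t, e⟩, giving ⟨⟨t, e⟩, ⟨⟨t, e⟩, t⟩⟩.
At [γ α], γ : ⟨⟨t, e⟩, ⟨t, e⟩⟩ takes α : ⟨t, e⟩, giving ⟨t, e⟩.
At [[δ χ] [γ α]], [δ χ] : ⟨⟨t, e⟩, ⟨⟨t, e⟩, t⟩⟩ takes [γ α] : ⟨t, e⟩, giving ⟨⟨t, e⟩, t⟩.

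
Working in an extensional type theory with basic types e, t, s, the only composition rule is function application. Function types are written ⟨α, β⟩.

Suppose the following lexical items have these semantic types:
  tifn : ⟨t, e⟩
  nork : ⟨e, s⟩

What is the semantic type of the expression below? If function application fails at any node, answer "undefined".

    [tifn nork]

[tifn nork]: ⟨t, e⟩ and ⟨e, s⟩ cannot combine by function application — type clash.

undefined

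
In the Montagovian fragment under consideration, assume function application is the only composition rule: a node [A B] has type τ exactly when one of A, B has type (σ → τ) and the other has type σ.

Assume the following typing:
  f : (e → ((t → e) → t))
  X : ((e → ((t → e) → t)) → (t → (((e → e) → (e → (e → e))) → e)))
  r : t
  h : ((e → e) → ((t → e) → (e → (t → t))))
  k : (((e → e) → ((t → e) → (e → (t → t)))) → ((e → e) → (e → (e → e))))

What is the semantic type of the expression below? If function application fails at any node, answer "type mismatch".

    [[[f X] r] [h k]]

e

[f X] — X of type ((e → ((t → e) → t)) → (t → (((e → e) → (e → (e → e))) → e))) combines with f of type (e → ((t → e) → t)): type (t → (((e → e) → (e → (e → e))) → e)).
[[f X] r] — [f X] of type (t → (((e → e) → (e → (e → e))) → e)) combines with r of type t: type (((e → e) → (e → (e → e))) → e).
[h k] — k of type (((e → e) → ((t → e) → (e → (t → t)))) → ((e → e) → (e → (e → e)))) combines with h of type ((e → e) → ((t → e) → (e → (t → t)))): type ((e → e) → (e → (e → e))).
[[[f X] r] [h k]] — [[f X] r] of type (((e → e) → (e → (e → e))) → e) combines with [h k] of type ((e → e) → (e → (e → e))): type e.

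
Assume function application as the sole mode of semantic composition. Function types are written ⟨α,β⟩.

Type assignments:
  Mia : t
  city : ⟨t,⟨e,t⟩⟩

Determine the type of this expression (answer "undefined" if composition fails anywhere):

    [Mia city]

⟨e,t⟩

[Mia city]: ⟨t,⟨e,t⟩⟩ applied to t yields ⟨e,t⟩.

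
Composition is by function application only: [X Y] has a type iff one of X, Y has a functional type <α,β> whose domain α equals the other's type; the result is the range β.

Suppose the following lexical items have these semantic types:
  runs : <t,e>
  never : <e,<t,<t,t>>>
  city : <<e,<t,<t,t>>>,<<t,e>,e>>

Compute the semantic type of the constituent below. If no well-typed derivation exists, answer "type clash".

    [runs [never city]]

[never city] — city of type <<e,<t,<t,t>>>,<<t,e>,e>> combines with never of type <e,<t,<t,t>>>: type <<t,e>,e>.
[runs [never city]] — [never city] of type <<t,e>,e> combines with runs of type <t,e>: type e.

e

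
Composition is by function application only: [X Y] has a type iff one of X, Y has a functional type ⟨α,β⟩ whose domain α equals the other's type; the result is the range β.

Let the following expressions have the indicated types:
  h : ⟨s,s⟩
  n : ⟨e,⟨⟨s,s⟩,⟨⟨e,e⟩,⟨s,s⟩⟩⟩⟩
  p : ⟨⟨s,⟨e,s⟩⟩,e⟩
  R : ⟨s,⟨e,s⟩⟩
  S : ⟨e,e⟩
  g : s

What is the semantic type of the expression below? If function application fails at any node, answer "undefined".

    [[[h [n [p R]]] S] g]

s

[p R]: ⟨⟨s,⟨e,s⟩⟩,e⟩ applied to ⟨s,⟨e,s⟩⟩ yields e.
[n [p R]]: ⟨e,⟨⟨s,s⟩,⟨⟨e,e⟩,⟨s,s⟩⟩⟩⟩ applied to e yields ⟨⟨s,s⟩,⟨⟨e,e⟩,⟨s,s⟩⟩⟩.
[h [n [p R]]]: ⟨⟨s,s⟩,⟨⟨e,e⟩,⟨s,s⟩⟩⟩ applied to ⟨s,s⟩ yields ⟨⟨e,e⟩,⟨s,s⟩⟩.
[[h [n [p R]]] S]: ⟨⟨e,e⟩,⟨s,s⟩⟩ applied to ⟨e,e⟩ yields ⟨s,s⟩.
[[[h [n [p R]]] S] g]: ⟨s,s⟩ applied to s yields s.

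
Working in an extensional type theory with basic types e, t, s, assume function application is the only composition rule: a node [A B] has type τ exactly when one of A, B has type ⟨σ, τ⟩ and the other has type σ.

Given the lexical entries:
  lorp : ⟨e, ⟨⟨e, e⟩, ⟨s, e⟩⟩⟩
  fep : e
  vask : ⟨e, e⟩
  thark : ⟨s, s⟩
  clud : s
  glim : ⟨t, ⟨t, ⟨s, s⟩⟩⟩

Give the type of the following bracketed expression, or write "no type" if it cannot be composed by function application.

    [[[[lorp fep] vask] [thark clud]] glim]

no type

[lorp fep]: functor lorp : ⟨e, ⟨⟨e, e⟩, ⟨s, e⟩⟩⟩, argument fep : e; result ⟨⟨e, e⟩, ⟨s, e⟩⟩.
[[lorp fep] vask]: functor [lorp fep] : ⟨⟨e, e⟩, ⟨s, e⟩⟩, argument vask : ⟨e, e⟩; result ⟨s, e⟩.
[thark clud]: functor thark : ⟨s, s⟩, argument clud : s; result s.
[[[lorp fep] vask] [thark clud]]: functor [[lorp fep] vask] : ⟨s, e⟩, argument [thark clud] : s; result e.
[[[[lorp fep] vask] [thark clud]] glim]: e and ⟨t, ⟨t, ⟨s, s⟩⟩⟩ cannot combine by function application — type clash.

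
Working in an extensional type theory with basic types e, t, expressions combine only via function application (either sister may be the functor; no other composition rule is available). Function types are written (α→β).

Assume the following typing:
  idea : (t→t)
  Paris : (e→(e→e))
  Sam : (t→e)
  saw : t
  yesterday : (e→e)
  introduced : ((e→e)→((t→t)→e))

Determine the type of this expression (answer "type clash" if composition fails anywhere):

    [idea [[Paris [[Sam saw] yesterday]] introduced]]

At [Sam saw], Sam : (t→e) takes saw : t, giving e.
At [[Sam saw] yesterday], yesterday : (e→e) takes [Sam saw] : e, giving e.
At [Paris [[Sam saw] yesterday]], Paris : (e→(e→e)) takes [[Sam saw] yesterday] : e, giving (e→e).
At [[Paris [[Sam saw] yesterday]] introduced], introduced : ((e→e)→((t→t)→e)) takes [Paris [[Sam saw] yesterday]] : (e→e), giving ((t→t)→e).
At [idea [[Paris [[Sam saw] yesterday]] introduced]], [[Paris [[Sam saw] yesterday]] introduced] : ((t→t)→e) takes idea : (t→t), giving e.

e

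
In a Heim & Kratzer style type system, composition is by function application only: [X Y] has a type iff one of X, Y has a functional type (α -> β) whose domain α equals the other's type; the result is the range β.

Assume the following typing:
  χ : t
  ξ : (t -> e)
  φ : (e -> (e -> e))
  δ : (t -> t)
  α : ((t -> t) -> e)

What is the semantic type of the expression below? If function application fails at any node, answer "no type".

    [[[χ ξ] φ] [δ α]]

e

[χ ξ]: (t -> e) applied to t yields e.
[[χ ξ] φ]: (e -> (e -> e)) applied to e yields (e -> e).
[δ α]: ((t -> t) -> e) applied to (t -> t) yields e.
[[[χ ξ] φ] [δ α]]: (e -> e) applied to e yields e.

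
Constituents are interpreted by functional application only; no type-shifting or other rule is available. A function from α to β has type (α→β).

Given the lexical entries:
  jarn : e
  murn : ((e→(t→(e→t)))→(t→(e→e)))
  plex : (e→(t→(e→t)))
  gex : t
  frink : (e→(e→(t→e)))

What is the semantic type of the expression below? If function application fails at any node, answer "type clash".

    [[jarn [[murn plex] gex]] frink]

(e→(t→e))

[murn plex] — murn of type ((e→(t→(e→t)))→(t→(e→e))) combines with plex of type (e→(t→(e→t))): type (t→(e→e)).
[[murn plex] gex] — [murn plex] of type (t→(e→e)) combines with gex of type t: type (e→e).
[jarn [[murn plex] gex]] — [[murn plex] gex] of type (e→e) combines with jarn of type e: type e.
[[jarn [[murn plex] gex]] frink] — frink of type (e→(e→(t→e))) combines with [jarn [[murn plex] gex]] of type e: type (e→(t→e)).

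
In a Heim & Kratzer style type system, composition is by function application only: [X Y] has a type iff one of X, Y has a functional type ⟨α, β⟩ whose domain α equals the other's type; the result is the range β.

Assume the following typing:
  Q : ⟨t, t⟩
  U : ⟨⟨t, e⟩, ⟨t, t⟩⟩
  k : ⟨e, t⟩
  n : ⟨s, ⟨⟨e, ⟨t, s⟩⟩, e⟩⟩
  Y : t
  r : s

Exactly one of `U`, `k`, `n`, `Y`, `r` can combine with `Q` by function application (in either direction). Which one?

Y

U : ⟨⟨t, e⟩, ⟨t, t⟩⟩ — neither side's domain matches the other.
k : ⟨e, t⟩ — neither side's domain matches the other.
n : ⟨s, ⟨⟨e, ⟨t, s⟩⟩, e⟩⟩ — neither side's domain matches the other.
Y — combines: Q : ⟨t, t⟩ takes Y : t as argument, giving t.
r : s — neither side's domain matches the other.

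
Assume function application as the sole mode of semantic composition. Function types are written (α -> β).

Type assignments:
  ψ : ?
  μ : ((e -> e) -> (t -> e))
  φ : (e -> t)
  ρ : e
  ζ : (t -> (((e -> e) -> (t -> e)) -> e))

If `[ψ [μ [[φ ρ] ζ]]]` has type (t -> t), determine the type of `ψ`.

(e -> (t -> t))

At [ψ [μ [[φ ρ] ζ]]] (required: (t -> t)): [μ [[φ ρ] ζ]] is e, which is not a function with range (t -> t); hence ψ is the functor — type (e -> (t -> t)).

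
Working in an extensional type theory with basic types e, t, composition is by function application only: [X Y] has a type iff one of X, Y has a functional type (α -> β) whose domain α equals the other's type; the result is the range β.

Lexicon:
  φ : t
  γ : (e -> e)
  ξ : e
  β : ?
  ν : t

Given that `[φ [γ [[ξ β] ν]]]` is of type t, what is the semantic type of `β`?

(e -> (t -> ((e -> e) -> (t -> t))))

[φ [γ [[ξ β] ν]]] is required to be t. φ : t cannot yield t as functor, so [γ [[ξ β] ν]] : (t -> t).
[γ [[ξ β] ν]] is required to be (t -> t). γ : (e -> e) cannot yield (t -> t) as functor, so [[ξ β] ν] : ((e -> e) -> (t -> t)).
[[ξ β] ν] is required to be ((e -> e) -> (t -> t)). ν : t cannot yield ((e -> e) -> (t -> t)) as functor, so [ξ β] : (t -> ((e -> e) -> (t -> t))).
[ξ β] is required to be (t -> ((e -> e) -> (t -> t))). ξ : e cannot yield (t -> ((e -> e) -> (t -> t))) as functor, so β : (e -> (t -> ((e -> e) -> (t -> t)))).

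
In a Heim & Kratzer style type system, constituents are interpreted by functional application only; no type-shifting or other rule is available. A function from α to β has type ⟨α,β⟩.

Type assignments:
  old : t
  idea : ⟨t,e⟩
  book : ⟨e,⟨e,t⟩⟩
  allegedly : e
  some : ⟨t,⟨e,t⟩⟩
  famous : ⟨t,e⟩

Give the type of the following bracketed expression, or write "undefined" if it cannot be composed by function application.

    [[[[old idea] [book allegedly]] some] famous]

undefined

[old idea] — idea of type ⟨t,e⟩ combines with old of type t: type e.
[book allegedly] — book of type ⟨e,⟨e,t⟩⟩ combines with allegedly of type e: type ⟨e,t⟩.
[[old idea] [book allegedly]] — [book allegedly] of type ⟨e,t⟩ combines with [old idea] of type e: type t.
[[[old idea] [book allegedly]] some] — some of type ⟨t,⟨e,t⟩⟩ combines with [[old idea] [book allegedly]] of type t: type ⟨e,t⟩.
At [[[[old idea] [book allegedly]] some] famous]: neither ⟨e,t⟩ nor ⟨t,e⟩ can take the other as argument; the node is ill-typed.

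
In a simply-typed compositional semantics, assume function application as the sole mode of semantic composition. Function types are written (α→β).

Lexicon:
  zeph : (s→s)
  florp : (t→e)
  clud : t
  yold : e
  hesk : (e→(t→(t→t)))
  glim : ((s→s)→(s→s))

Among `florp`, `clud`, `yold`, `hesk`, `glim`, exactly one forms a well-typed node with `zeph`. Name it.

glim

florp : (t→e) — does not combine with zeph.
clud : t — does not combine with zeph.
yold : e — does not combine with zeph.
hesk : (e→(t→(t→t))) — does not combine with zeph.
glim — combines: glim : ((s→s)→(s→s)) takes zeph : (s→s) as argument, giving (s→s).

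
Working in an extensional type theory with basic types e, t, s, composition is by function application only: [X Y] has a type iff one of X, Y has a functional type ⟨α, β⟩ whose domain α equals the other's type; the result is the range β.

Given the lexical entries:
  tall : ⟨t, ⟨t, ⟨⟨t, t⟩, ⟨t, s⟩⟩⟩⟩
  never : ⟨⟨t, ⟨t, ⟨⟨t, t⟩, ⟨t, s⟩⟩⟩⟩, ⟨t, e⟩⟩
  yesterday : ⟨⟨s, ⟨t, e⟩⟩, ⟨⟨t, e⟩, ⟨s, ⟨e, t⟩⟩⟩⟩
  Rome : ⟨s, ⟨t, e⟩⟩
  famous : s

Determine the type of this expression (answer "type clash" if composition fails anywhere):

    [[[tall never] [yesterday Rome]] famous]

⟨e, t⟩

[tall never]: never is ⟨⟨t, ⟨t, ⟨⟨t, t⟩, ⟨t, s⟩⟩⟩⟩, ⟨t, e⟩⟩, tall is ⟨t, ⟨t, ⟨⟨t, t⟩, ⟨t, s⟩⟩⟩⟩; result ⟨t, e⟩.
[yesterday Rome]: yesterday is ⟨⟨s, ⟨t, e⟩⟩, ⟨⟨t, e⟩, ⟨s, ⟨e, t⟩⟩⟩⟩, Rome is ⟨s, ⟨t, e⟩⟩; result ⟨⟨t, e⟩, ⟨s, ⟨e, t⟩⟩⟩.
[[tall never] [yesterday Rome]]: [yesterday Rome] is ⟨⟨t, e⟩, ⟨s, ⟨e, t⟩⟩⟩, [tall never] is ⟨t, e⟩; result ⟨s, ⟨e, t⟩⟩.
[[[tall never] [yesterday Rome]] famous]: [[tall never] [yesterday Rome]] is ⟨s, ⟨e, t⟩⟩, famous is s; result ⟨e, t⟩.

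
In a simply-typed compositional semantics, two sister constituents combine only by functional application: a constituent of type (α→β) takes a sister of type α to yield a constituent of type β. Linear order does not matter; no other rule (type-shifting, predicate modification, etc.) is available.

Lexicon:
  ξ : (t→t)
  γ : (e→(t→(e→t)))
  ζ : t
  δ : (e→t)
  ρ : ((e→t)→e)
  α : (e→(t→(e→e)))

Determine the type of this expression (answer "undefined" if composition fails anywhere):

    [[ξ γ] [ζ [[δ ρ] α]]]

undefined

At [ξ γ]: neither (t→t) nor (e→(t→(e→t))) can take the other as argument; the node is ill-typed.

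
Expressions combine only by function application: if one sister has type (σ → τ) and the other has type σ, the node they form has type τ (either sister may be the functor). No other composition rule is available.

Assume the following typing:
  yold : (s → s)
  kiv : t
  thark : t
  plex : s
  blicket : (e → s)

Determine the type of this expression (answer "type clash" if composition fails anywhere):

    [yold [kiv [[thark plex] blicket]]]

[thark plex]: t and s cannot combine by function application — type clash.

type clash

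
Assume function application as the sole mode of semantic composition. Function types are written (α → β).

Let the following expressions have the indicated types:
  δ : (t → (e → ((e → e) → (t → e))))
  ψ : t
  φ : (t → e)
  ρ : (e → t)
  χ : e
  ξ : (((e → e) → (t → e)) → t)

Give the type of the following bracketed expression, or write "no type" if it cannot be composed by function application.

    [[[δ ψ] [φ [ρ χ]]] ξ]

t

[δ ψ] — δ of type (t → (e → ((e → e) → (t → e)))) combines with ψ of type t: type (e → ((e → e) → (t → e))).
[ρ χ] — ρ of type (e → t) combines with χ of type e: type t.
[φ [ρ χ]] — φ of type (t → e) combines with [ρ χ] of type t: type e.
[[δ ψ] [φ [ρ χ]]] — [δ ψ] of type (e → ((e → e) → (t → e))) combines with [φ [ρ χ]] of type e: type ((e → e) → (t → e)).
[[[δ ψ] [φ [ρ χ]]] ξ] — ξ of type (((e → e) → (t → e)) → t) combines with [[δ ψ] [φ [ρ χ]]] of type ((e → e) → (t → e)): type t.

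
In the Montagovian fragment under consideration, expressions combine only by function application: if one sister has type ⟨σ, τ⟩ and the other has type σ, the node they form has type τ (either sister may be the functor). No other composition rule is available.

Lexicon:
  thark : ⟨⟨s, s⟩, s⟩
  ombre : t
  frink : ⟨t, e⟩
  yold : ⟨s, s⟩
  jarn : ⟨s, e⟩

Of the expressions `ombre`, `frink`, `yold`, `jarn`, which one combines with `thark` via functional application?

yold

ombre : t — does not combine with thark.
frink : ⟨t, e⟩ — does not combine with thark.
yold — combines: thark : ⟨⟨s, s⟩, s⟩ takes yold : ⟨s, s⟩ as argument, giving s.
jarn : ⟨s, e⟩ — does not combine with thark.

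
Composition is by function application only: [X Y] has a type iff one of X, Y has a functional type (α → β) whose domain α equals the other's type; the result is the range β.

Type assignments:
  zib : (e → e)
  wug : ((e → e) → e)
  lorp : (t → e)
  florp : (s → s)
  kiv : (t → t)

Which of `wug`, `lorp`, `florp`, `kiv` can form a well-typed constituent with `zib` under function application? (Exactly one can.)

wug

wug — combines: wug : ((e → e) → e) takes zib : (e → e) as argument, giving e.
lorp : (t → e) — does not combine with zib.
florp : (s → s) — does not combine with zib.
kiv : (t → t) — does not combine with zib.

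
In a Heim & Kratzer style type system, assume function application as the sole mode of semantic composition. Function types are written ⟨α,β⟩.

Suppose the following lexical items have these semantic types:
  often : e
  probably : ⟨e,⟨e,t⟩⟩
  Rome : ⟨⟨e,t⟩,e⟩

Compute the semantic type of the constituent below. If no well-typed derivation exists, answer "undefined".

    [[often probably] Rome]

e

At [often probably], probably : ⟨e,⟨e,t⟩⟩ takes often : e, giving ⟨e,t⟩.
At [[often probably] Rome], Rome : ⟨⟨e,t⟩,e⟩ takes [often probably] : ⟨e,t⟩, giving e.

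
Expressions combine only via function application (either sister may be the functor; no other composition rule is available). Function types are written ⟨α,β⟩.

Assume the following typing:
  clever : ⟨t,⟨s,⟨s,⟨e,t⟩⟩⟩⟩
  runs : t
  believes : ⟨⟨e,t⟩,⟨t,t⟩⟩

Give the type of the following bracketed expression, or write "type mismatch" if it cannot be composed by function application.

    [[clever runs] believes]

[clever runs] — clever of type ⟨t,⟨s,⟨s,⟨e,t⟩⟩⟩⟩ combines with runs of type t: type ⟨s,⟨s,⟨e,t⟩⟩⟩.
[[clever runs] believes]: ⟨s,⟨s,⟨e,t⟩⟩⟩ and ⟨⟨e,t⟩,⟨t,t⟩⟩ cannot combine by function application — type clash.

type mismatch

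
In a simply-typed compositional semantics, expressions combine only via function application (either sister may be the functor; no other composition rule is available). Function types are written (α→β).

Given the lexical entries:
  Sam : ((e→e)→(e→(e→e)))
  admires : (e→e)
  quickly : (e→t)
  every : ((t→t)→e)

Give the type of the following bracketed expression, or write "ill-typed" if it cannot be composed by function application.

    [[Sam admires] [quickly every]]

ill-typed

At [Sam admires], Sam : ((e→e)→(e→(e→e))) takes admires : (e→e), giving (e→(e→e)).
At [quickly every]: neither (e→t) nor ((t→t)→e) can take the other as argument; the node is ill-typed.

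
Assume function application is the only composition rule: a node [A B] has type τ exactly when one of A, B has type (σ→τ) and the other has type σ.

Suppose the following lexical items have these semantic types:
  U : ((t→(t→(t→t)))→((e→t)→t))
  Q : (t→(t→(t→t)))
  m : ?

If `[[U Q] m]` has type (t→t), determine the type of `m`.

(((e→t)→t)→(t→t))

For [[U Q] m] to have type (t→t) with [U Q] of type ((e→t)→t), m must be the function: m : (((e→t)→t)→(t→t)).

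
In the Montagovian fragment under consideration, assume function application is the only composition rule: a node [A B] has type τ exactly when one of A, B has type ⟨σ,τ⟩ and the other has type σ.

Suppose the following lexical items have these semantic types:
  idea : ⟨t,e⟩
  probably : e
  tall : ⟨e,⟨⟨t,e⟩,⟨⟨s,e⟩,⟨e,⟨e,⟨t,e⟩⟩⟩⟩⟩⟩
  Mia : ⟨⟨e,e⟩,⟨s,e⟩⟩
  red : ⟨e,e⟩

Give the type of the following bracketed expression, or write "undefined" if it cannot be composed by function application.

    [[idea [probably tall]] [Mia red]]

[probably tall] — tall of type ⟨e,⟨⟨t,e⟩,⟨⟨s,e⟩,⟨e,⟨e,⟨t,e⟩⟩⟩⟩⟩⟩ combines with probably of type e: type ⟨⟨t,e⟩,⟨⟨s,e⟩,⟨e,⟨e,⟨t,e⟩⟩⟩⟩⟩.
[idea [probably tall]] — [probably tall] of type ⟨⟨t,e⟩,⟨⟨s,e⟩,⟨e,⟨e,⟨t,e⟩⟩⟩⟩⟩ combines with idea of type ⟨t,e⟩: type ⟨⟨s,e⟩,⟨e,⟨e,⟨t,e⟩⟩⟩⟩.
[Mia red] — Mia of type ⟨⟨e,e⟩,⟨s,e⟩⟩ combines with red of type ⟨e,e⟩: type ⟨s,e⟩.
[[idea [probably tall]] [Mia red]] — [idea [probably tall]] of type ⟨⟨s,e⟩,⟨e,⟨e,⟨t,e⟩⟩⟩⟩ combines with [Mia red] of type ⟨s,e⟩: type ⟨e,⟨e,⟨t,e⟩⟩⟩.

⟨e,⟨e,⟨t,e⟩⟩⟩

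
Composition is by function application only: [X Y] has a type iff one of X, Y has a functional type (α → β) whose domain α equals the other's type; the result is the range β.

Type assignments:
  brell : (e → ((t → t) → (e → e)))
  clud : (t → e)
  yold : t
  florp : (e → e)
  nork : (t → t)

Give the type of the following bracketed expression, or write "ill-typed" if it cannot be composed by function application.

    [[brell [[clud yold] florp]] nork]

(e → e)

[clud yold]: (t → e) applied to t yields e.
[[clud yold] florp]: (e → e) applied to e yields e.
[brell [[clud yold] florp]]: (e → ((t → t) → (e → e))) applied to e yields ((t → t) → (e → e)).
[[brell [[clud yold] florp]] nork]: ((t → t) → (e → e)) applied to (t → t) yields (e → e).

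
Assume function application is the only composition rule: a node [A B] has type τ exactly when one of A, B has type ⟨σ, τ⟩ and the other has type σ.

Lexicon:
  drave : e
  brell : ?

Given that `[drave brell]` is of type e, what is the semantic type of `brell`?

⟨e, e⟩

For [drave brell] to have type e with drave of type e, brell must be the function: brell : ⟨e, e⟩.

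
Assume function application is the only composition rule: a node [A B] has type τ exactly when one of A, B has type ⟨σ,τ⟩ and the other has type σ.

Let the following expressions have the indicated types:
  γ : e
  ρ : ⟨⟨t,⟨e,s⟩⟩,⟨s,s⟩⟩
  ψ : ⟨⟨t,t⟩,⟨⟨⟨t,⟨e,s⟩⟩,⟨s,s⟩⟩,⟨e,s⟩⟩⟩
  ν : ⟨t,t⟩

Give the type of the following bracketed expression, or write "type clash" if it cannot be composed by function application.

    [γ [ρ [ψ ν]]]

s

[ψ ν] — ψ of type ⟨⟨t,t⟩,⟨⟨⟨t,⟨e,s⟩⟩,⟨s,s⟩⟩,⟨e,s⟩⟩⟩ combines with ν of type ⟨t,t⟩: type ⟨⟨⟨t,⟨e,s⟩⟩,⟨s,s⟩⟩,⟨e,s⟩⟩.
[ρ [ψ ν]] — [ψ ν] of type ⟨⟨⟨t,⟨e,s⟩⟩,⟨s,s⟩⟩,⟨e,s⟩⟩ combines with ρ of type ⟨⟨t,⟨e,s⟩⟩,⟨s,s⟩⟩: type ⟨e,s⟩.
[γ [ρ [ψ ν]]] — [ρ [ψ ν]] of type ⟨e,s⟩ combines with γ of type e: type s.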